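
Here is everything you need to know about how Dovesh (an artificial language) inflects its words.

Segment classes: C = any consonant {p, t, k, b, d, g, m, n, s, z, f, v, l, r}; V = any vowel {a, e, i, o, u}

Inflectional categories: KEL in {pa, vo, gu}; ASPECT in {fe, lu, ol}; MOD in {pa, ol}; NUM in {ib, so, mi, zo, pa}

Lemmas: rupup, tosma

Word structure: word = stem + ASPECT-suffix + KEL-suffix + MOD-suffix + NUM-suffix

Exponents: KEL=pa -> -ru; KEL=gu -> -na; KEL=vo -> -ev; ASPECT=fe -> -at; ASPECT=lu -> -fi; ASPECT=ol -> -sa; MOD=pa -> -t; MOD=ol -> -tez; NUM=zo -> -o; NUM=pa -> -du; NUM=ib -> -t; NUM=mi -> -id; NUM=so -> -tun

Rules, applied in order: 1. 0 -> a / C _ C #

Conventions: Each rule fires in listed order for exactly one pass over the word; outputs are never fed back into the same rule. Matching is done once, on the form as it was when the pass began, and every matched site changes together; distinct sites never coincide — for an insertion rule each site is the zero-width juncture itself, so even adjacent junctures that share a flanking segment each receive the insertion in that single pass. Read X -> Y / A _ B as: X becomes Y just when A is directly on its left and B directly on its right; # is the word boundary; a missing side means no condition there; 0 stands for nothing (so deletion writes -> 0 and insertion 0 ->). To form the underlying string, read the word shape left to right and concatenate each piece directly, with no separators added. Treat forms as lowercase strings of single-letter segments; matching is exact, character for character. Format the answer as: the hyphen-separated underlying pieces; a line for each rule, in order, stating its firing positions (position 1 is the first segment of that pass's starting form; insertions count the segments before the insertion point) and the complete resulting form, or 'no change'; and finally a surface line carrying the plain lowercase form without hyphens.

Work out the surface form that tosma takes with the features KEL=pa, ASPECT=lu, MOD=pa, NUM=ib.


underlying: tosma-fi-ru-t-t
1. 0 -> a / C _ C #: inserts after position(s) 10: tosmafirutat
surface: tosmafirutat


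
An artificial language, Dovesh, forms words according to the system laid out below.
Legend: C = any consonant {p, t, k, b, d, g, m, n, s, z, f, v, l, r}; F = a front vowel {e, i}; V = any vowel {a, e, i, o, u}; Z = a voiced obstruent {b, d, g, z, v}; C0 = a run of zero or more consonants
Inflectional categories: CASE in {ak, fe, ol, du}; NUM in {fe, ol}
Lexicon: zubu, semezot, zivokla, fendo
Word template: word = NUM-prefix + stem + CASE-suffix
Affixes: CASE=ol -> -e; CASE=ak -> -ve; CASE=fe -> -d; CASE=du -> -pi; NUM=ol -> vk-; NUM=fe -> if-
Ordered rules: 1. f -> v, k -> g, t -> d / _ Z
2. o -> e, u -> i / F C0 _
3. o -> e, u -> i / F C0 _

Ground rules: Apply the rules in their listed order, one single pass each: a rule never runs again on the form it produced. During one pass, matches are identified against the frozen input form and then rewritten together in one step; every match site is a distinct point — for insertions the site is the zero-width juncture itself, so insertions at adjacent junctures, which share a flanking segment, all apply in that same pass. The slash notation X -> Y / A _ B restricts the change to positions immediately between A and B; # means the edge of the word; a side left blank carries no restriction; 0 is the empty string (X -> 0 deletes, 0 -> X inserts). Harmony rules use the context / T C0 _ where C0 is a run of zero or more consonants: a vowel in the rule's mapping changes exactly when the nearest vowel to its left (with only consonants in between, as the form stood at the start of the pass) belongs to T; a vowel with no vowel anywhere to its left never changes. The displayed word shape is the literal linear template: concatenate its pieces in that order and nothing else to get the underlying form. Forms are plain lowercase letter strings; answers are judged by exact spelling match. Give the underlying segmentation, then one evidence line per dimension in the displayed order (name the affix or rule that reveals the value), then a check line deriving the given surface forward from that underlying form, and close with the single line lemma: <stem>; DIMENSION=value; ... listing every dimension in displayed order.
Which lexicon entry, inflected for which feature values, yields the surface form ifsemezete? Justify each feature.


underlying: if-semezot-e
CASE=ol - signalled by the affix -e
NUM=fe - signalled by the affix if-
check: ifsemezote -> ifsemezote -> ifsemezete -> ifsemezete
lemma: semezot; CASE=ol; NUM=fe


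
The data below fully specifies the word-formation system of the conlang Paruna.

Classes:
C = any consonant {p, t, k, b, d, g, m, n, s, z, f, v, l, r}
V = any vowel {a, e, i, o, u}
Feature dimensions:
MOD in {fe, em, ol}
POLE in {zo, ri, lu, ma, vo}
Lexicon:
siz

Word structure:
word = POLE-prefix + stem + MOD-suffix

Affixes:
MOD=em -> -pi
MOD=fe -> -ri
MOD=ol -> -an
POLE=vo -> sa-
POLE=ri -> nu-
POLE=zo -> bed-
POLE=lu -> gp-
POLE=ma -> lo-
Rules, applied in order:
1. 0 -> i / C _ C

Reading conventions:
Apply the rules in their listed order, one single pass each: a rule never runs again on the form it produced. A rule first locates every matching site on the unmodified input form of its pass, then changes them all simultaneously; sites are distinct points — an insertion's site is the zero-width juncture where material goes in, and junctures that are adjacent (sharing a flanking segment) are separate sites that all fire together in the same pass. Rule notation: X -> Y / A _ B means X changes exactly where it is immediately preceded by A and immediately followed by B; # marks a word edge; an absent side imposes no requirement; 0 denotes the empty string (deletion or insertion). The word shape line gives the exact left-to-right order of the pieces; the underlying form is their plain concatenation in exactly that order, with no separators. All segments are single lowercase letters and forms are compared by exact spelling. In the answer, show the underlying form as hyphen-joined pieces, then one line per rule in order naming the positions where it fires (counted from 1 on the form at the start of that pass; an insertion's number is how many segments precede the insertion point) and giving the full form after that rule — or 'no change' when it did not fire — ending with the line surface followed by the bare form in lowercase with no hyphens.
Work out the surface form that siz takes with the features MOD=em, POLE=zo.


underlying: bed-siz-pi
1. 0 -> i / C _ C: inserts after position(s) 3, 6: bedisizipi
surface: bedisizipi


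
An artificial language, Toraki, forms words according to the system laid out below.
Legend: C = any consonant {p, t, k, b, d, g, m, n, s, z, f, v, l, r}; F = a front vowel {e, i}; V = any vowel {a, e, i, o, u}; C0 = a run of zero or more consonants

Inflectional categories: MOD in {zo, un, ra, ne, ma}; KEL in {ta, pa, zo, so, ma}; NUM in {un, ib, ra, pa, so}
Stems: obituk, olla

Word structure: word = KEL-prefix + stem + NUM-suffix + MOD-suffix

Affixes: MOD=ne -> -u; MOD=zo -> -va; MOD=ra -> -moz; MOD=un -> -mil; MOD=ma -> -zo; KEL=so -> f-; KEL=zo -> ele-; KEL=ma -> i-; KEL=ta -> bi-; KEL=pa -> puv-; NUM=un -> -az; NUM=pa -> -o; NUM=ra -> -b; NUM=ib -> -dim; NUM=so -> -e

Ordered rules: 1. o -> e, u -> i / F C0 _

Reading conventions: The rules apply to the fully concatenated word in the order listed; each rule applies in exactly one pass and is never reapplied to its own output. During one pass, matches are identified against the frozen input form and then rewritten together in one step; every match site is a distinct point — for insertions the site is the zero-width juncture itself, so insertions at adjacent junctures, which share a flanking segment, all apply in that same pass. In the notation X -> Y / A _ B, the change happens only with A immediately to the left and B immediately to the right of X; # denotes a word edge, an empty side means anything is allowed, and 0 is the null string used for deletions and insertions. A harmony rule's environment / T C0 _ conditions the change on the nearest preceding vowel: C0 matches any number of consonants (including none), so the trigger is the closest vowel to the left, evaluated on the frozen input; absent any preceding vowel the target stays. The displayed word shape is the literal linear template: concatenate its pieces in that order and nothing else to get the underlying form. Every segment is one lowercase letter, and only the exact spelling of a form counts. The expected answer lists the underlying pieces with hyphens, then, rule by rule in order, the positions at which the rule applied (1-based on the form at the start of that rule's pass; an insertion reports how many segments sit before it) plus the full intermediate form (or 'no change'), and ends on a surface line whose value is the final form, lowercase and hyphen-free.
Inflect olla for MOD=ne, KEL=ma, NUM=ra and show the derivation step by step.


underlying: i-olla-b-u
1. o -> e, u -> i / F C0 _: fires at position(s) 2: iellabu
surface: iellabu


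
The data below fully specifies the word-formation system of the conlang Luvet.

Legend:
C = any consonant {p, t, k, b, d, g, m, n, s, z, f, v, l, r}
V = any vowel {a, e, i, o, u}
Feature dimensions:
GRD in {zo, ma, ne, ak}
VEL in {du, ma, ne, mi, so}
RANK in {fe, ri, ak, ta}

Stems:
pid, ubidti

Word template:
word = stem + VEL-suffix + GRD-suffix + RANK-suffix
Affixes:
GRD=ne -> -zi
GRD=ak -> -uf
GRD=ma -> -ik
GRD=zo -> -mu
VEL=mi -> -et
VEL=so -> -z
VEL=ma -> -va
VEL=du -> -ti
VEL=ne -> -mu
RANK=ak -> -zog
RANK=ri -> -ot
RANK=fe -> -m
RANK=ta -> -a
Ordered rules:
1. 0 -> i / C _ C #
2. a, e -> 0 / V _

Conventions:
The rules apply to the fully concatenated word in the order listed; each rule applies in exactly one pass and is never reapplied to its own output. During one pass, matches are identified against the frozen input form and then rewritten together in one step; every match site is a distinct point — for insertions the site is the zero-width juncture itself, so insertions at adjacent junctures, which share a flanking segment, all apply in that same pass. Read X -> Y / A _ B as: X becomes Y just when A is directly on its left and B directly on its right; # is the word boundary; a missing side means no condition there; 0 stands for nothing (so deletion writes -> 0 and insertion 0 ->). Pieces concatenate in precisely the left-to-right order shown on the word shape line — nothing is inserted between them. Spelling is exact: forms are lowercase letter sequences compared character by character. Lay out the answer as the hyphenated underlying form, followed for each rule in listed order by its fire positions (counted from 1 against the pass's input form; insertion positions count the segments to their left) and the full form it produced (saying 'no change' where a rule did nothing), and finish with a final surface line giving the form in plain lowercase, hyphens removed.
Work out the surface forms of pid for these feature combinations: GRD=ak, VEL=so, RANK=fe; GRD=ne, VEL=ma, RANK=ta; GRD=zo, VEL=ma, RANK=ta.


cell GRD=ak, VEL=so, RANK=fe:
underlying: pid-z-uf-m
1. 0 -> i / C _ C #: inserts after position(s) 6: pidzufim
2. a, e -> 0 / V _: no change
surface: pidzufim

cell GRD=ne, VEL=ma, RANK=ta:
underlying: pid-va-zi-a
1. 0 -> i / C _ C #: no change
2. a, e -> 0 / V _: fires at position(s) 8: pidvazi
surface: pidvazi

cell GRD=zo, VEL=ma, RANK=ta:
underlying: pid-va-mu-a
1. 0 -> i / C _ C #: no change
2. a, e -> 0 / V _: fires at position(s) 8: pidvamu
surface: pidvamu


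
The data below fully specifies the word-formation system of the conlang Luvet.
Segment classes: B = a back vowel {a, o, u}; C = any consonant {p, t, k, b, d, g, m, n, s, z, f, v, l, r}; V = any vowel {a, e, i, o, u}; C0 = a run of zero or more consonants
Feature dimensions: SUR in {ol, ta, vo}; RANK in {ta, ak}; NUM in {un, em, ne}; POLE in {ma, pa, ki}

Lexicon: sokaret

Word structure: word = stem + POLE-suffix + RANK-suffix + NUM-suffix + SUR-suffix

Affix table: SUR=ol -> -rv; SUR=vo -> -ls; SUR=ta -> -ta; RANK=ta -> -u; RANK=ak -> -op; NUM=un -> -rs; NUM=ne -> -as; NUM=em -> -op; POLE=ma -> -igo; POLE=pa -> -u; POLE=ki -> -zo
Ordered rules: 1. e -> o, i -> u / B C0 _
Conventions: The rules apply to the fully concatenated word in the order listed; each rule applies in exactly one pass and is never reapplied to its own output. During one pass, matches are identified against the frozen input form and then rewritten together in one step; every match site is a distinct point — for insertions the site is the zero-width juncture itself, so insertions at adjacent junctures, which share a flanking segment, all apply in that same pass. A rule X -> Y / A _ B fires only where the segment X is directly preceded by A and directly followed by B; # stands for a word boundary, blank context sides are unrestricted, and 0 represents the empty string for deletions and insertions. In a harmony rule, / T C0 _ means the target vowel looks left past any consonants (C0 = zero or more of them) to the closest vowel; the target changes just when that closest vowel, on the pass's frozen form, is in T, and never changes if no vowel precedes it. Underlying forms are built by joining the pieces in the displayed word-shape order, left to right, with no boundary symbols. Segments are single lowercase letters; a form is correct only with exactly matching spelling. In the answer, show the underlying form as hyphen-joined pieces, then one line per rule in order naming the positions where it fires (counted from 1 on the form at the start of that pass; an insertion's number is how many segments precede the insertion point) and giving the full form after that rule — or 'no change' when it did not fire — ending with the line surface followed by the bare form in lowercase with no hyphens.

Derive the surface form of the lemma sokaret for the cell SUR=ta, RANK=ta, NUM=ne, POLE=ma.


underlying: sokaret-igo-u-as-ta
1. e -> o, i -> u / B C0 _: fires at position(s) 6: sokarotigouasta
surface: sokarotigouasta


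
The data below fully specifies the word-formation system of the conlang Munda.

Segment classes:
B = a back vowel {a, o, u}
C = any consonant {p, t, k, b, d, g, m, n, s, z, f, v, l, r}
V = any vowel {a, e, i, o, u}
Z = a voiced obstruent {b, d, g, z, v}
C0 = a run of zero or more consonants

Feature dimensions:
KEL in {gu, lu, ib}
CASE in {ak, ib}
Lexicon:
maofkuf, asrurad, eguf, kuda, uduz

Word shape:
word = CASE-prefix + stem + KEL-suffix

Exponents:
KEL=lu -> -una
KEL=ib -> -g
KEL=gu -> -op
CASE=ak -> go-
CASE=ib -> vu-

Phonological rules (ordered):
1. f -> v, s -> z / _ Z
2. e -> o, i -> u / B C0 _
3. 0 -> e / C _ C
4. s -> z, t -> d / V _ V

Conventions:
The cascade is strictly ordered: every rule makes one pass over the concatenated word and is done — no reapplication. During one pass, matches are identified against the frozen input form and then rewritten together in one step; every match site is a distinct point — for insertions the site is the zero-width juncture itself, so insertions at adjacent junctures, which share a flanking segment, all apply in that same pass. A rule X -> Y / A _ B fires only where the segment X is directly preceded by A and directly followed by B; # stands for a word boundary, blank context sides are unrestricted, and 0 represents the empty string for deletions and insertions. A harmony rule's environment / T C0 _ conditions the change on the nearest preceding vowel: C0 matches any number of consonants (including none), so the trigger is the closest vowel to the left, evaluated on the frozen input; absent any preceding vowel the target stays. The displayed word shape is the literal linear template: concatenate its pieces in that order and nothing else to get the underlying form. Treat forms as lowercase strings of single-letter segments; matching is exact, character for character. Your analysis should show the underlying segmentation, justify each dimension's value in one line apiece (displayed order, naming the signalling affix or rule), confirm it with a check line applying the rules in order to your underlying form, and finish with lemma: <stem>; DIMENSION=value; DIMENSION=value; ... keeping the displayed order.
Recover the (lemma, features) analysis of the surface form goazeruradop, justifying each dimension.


underlying: go-asrurad-op
KEL=gu - signalled by the affix -op
CASE=ak - signalled by the affix go-
check: goasruradop -> goasruradop -> goasruradop -> goaseruradop -> goazeruradop
lemma: asrurad; KEL=gu; CASE=ak


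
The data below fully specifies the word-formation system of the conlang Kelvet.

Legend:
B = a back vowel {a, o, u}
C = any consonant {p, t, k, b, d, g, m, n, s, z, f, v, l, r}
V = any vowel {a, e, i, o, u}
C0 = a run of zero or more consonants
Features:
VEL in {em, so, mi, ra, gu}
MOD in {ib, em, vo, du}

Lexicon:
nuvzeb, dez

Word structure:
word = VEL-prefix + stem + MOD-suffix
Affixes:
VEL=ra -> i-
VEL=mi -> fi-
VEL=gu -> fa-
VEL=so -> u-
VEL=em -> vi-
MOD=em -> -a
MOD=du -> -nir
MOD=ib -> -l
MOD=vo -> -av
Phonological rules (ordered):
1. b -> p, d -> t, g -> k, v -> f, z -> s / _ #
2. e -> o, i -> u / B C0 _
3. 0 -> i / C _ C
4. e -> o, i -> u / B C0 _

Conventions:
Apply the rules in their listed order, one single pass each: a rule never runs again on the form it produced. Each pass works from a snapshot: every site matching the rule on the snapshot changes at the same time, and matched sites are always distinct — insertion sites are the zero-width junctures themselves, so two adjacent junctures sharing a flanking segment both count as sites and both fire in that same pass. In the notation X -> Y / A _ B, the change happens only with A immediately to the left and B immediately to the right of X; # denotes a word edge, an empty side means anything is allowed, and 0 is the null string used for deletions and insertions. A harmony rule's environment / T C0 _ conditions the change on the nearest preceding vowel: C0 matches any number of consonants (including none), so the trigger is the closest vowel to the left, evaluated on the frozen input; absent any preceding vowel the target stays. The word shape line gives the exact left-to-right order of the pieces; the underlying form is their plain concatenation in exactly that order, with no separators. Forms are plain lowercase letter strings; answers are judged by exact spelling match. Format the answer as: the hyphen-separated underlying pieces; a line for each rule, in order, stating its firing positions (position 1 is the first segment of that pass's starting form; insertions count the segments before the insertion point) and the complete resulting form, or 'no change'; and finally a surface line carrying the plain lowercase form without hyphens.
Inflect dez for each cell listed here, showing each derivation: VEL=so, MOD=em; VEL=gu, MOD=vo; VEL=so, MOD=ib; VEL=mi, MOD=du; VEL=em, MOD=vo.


cell VEL=so, MOD=em:
underlying: u-dez-a
1. b -> p, d -> t, g -> k, v -> f, z -> s / _ #: no change
2. e -> o, i -> u / B C0 _: fires at position(s) 3: udoza
3. 0 -> i / C _ C: no change
4. e -> o, i -> u / B C0 _: no change
surface: udoza

cell VEL=gu, MOD=vo:
underlying: fa-dez-av
1. b -> p, d -> t, g -> k, v -> f, z -> s / _ #: fires at position(s) 7: fadezaf
2. e -> o, i -> u / B C0 _: fires at position(s) 4: fadozaf
3. 0 -> i / C _ C: no change
4. e -> o, i -> u / B C0 _: no change
surface: fadozaf

cell VEL=so, MOD=ib:
underlying: u-dez-l
1. b -> p, d -> t, g -> k, v -> f, z -> s / _ #: no change
2. e -> o, i -> u / B C0 _: fires at position(s) 3: udozl
3. 0 -> i / C _ C: inserts after position(s) 4: udozil
4. e -> o, i -> u / B C0 _: fires at position(s) 5: udozul
surface: udozul

cell VEL=mi, MOD=du:
underlying: fi-dez-nir
1. b -> p, d -> t, g -> k, v -> f, z -> s / _ #: no change
2. e -> o, i -> u / B C0 _: no change
3. 0 -> i / C _ C: inserts after position(s) 5: fidezinir
4. e -> o, i -> u / B C0 _: no change
surface: fidezinir

cell VEL=em, MOD=vo:
underlying: vi-dez-av
1. b -> p, d -> t, g -> k, v -> f, z -> s / _ #: fires at position(s) 7: videzaf
2. e -> o, i -> u / B C0 _: no change
3. 0 -> i / C _ C: no change
4. e -> o, i -> u / B C0 _: no change
surface: videzaf


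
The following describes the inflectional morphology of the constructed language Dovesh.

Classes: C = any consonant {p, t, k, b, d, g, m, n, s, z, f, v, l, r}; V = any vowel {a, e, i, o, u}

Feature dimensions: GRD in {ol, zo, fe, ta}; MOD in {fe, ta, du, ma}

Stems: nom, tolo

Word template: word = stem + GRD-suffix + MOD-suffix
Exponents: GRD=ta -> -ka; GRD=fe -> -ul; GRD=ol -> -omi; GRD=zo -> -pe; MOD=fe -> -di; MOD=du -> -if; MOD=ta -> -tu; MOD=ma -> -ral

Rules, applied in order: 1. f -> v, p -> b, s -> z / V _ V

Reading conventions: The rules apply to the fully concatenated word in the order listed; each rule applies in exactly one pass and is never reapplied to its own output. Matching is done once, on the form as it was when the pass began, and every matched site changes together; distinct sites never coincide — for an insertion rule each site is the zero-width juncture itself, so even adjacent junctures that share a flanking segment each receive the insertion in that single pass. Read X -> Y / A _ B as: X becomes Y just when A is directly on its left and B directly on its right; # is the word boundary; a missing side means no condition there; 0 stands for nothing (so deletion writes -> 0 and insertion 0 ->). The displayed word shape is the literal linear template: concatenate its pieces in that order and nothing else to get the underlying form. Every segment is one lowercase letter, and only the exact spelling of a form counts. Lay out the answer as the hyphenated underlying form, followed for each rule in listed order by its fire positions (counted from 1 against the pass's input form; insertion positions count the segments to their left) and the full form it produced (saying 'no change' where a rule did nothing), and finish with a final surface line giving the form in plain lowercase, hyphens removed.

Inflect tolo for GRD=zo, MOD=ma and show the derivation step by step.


underlying: tolo-pe-ral
1. f -> v, p -> b, s -> z / V _ V: fires at position(s) 5: toloberal
surface: toloberal


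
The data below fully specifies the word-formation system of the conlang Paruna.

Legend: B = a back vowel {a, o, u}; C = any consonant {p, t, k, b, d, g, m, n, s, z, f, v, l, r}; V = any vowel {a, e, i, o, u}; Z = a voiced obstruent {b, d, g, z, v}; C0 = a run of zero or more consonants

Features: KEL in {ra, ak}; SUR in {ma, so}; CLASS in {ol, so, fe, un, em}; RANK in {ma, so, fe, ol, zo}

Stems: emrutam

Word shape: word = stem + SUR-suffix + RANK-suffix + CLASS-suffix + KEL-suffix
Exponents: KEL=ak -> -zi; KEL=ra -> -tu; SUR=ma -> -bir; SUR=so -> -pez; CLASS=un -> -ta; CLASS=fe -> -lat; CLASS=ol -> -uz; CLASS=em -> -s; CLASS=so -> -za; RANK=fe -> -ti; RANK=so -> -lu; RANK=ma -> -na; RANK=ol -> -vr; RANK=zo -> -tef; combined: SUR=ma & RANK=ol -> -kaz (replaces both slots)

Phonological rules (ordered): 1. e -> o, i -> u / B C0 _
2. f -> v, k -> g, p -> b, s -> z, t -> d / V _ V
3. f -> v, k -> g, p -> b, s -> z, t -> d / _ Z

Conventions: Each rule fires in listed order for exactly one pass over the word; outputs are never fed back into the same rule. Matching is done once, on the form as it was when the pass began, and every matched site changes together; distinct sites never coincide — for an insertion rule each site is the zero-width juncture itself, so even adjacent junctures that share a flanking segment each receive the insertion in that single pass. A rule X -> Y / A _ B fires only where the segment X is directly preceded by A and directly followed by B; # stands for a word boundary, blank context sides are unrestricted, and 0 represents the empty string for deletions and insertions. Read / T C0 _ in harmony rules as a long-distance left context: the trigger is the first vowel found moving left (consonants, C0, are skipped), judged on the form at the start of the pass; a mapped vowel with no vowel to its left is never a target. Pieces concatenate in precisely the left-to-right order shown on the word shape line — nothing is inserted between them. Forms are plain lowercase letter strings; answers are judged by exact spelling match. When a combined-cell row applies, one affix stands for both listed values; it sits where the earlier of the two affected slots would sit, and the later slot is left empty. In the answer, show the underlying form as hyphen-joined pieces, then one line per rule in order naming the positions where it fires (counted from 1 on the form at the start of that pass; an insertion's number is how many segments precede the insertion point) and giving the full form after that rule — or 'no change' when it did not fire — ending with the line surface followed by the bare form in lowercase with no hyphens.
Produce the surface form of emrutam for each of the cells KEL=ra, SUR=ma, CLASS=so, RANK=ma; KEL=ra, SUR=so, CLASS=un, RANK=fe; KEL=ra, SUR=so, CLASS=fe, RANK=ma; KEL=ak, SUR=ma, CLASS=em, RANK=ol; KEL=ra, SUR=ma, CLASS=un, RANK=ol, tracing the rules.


cell KEL=ra, SUR=ma, CLASS=so, RANK=ma:
underlying: emrutam-bir-na-za-tu
1. e -> o, i -> u / B C0 _: fires at position(s) 9: emrutamburnazatu
2. f -> v, k -> g, p -> b, s -> z, t -> d / V _ V: fires at position(s) 5, 15: emrudamburnazadu
3. f -> v, k -> g, p -> b, s -> z, t -> d / _ Z: no change
surface: emrudamburnazadu

cell KEL=ra, SUR=so, CLASS=un, RANK=fe:
underlying: emrutam-pez-ti-ta-tu
1. e -> o, i -> u / B C0 _: fires at position(s) 9: emrutampoztitatu
2. f -> v, k -> g, p -> b, s -> z, t -> d / V _ V: fires at position(s) 5, 13, 15: emrudampoztidadu
3. f -> v, k -> g, p -> b, s -> z, t -> d / _ Z: no change
surface: emrudampoztidadu

cell KEL=ra, SUR=so, CLASS=fe, RANK=ma:
underlying: emrutam-pez-na-lat-tu
1. e -> o, i -> u / B C0 _: fires at position(s) 9: emrutampoznalattu
2. f -> v, k -> g, p -> b, s -> z, t -> d / V _ V: fires at position(s) 5: emrudampoznalattu
3. f -> v, k -> g, p -> b, s -> z, t -> d / _ Z: no change
surface: emrudampoznalattu

cell KEL=ak, SUR=ma, CLASS=em, RANK=ol:
underlying: emrutam-kaz-s-zi
1. e -> o, i -> u / B C0 _: fires at position(s) 13: emrutamkazszu
2. f -> v, k -> g, p -> b, s -> z, t -> d / V _ V: fires at position(s) 5: emrudamkazszu
3. f -> v, k -> g, p -> b, s -> z, t -> d / _ Z: fires at position(s) 11: emrudamkazzzu
surface: emrudamkazzzu

cell KEL=ra, SUR=ma, CLASS=un, RANK=ol:
underlying: emrutam-kaz-ta-tu
1. e -> o, i -> u / B C0 _: no change
2. f -> v, k -> g, p -> b, s -> z, t -> d / V _ V: fires at position(s) 5, 13: emrudamkaztadu
3. f -> v, k -> g, p -> b, s -> z, t -> d / _ Z: no change
surface: emrudamkaztadu


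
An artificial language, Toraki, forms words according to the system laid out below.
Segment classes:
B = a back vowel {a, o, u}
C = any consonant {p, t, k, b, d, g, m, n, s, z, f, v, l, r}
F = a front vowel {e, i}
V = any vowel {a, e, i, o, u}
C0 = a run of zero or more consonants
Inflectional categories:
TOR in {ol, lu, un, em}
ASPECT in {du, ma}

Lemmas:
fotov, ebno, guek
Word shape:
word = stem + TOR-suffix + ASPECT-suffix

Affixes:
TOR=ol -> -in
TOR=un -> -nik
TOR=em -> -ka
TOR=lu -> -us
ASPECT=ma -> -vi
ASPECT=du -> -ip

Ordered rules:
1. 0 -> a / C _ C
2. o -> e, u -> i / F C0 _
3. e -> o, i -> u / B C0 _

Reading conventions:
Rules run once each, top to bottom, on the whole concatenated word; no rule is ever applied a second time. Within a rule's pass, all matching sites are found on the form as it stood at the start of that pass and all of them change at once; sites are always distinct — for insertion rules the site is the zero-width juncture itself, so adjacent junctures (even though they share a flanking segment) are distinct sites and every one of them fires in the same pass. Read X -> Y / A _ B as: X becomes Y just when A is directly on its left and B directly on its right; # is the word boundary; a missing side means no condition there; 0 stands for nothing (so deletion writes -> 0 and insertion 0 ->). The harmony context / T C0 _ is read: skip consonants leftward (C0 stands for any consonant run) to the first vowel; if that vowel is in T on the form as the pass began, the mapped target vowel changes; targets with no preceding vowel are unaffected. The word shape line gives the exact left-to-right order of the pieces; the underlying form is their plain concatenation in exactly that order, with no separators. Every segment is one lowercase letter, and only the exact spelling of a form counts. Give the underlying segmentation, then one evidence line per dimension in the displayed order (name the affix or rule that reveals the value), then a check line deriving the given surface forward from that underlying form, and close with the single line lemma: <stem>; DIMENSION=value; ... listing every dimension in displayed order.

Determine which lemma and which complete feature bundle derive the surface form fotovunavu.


underlying: fotov-in-vi
TOR=ol - signalled by the affix -in
ASPECT=ma - signalled by the affix -vi
check: fotovinvi -> fotovinavi -> fotovinavi -> fotovunavu
lemma: fotov; TOR=ol; ASPECT=ma


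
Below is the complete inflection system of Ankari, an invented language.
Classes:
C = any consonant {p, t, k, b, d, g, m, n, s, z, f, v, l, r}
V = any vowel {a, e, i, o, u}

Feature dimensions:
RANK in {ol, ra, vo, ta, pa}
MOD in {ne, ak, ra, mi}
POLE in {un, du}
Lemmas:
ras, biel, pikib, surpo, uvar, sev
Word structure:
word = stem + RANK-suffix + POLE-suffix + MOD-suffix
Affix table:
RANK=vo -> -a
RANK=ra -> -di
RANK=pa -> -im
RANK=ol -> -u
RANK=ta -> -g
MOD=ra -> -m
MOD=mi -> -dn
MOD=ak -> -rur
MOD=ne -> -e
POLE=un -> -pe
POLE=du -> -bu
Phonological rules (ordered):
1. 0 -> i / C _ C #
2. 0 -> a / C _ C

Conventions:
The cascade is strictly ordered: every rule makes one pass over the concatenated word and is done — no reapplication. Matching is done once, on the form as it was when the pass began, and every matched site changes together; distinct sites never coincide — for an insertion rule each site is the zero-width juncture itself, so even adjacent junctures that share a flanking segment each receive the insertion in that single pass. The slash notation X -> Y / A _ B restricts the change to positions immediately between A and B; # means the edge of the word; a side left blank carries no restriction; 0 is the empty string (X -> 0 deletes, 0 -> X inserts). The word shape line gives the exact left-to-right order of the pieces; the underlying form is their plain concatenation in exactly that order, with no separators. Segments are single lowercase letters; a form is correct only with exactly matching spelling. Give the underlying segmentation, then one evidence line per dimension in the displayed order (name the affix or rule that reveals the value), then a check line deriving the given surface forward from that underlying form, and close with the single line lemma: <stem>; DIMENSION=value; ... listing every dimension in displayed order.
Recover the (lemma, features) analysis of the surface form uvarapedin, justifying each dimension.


underlying: uvar-a-pe-dn
RANK=vo - signalled by the affix -a
MOD=mi - signalled by the affix -dn
POLE=un - signalled by the affix -pe
check: uvarapedn -> uvarapedin -> uvarapedin
lemma: uvar; RANK=vo; MOD=mi; POLE=un


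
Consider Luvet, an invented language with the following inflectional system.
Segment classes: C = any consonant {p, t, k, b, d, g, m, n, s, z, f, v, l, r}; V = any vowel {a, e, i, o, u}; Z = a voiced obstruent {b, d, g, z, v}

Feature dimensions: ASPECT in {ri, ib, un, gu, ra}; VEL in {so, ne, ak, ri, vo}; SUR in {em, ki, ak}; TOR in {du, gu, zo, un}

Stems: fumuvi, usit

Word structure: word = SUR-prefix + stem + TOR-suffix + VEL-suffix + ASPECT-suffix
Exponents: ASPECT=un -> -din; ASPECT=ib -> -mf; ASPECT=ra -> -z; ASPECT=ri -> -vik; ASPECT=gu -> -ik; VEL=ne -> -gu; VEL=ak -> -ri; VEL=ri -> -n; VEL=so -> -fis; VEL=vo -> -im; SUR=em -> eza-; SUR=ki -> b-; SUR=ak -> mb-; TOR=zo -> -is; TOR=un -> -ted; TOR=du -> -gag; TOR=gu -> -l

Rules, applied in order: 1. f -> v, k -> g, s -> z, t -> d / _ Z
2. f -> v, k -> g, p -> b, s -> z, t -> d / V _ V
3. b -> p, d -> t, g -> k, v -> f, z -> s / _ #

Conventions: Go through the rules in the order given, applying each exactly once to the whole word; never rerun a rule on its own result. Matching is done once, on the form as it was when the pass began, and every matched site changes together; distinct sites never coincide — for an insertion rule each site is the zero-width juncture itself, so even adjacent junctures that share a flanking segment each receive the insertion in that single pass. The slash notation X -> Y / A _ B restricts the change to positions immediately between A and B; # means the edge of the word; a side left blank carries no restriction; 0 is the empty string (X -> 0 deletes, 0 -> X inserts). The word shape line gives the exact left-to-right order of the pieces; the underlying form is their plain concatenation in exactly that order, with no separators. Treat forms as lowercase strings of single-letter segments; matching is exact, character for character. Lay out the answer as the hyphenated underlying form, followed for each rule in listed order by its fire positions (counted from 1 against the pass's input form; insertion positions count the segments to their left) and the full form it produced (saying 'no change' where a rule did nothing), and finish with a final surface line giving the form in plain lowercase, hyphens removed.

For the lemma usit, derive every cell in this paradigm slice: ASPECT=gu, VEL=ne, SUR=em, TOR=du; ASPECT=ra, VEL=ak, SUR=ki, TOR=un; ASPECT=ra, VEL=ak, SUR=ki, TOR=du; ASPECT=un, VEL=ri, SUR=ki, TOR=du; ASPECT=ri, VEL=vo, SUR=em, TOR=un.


cell ASPECT=gu, VEL=ne, SUR=em, TOR=du:
underlying: eza-usit-gag-gu-ik
1. f -> v, k -> g, s -> z, t -> d / _ Z: fires at position(s) 7: ezausidgagguik
2. f -> v, k -> g, p -> b, s -> z, t -> d / V _ V: fires at position(s) 5: ezauzidgagguik
3. b -> p, d -> t, g -> k, v -> f, z -> s / _ #: no change
surface: ezauzidgagguik

cell ASPECT=ra, VEL=ak, SUR=ki, TOR=un:
underlying: b-usit-ted-ri-z
1. f -> v, k -> g, s -> z, t -> d / _ Z: no change
2. f -> v, k -> g, p -> b, s -> z, t -> d / V _ V: fires at position(s) 3: buzittedriz
3. b -> p, d -> t, g -> k, v -> f, z -> s / _ #: fires at position(s) 11: buzittedris
surface: buzittedris

cell ASPECT=ra, VEL=ak, SUR=ki, TOR=du:
underlying: b-usit-gag-ri-z
1. f -> v, k -> g, s -> z, t -> d / _ Z: fires at position(s) 5: busidgagriz
2. f -> v, k -> g, p -> b, s -> z, t -> d / V _ V: fires at position(s) 3: buzidgagriz
3. b -> p, d -> t, g -> k, v -> f, z -> s / _ #: fires at position(s) 11: buzidgagris
surface: buzidgagris

cell ASPECT=un, VEL=ri, SUR=ki, TOR=du:
underlying: b-usit-gag-n-din
1. f -> v, k -> g, s -> z, t -> d / _ Z: fires at position(s) 5: busidgagndin
2. f -> v, k -> g, p -> b, s -> z, t -> d / V _ V: fires at position(s) 3: buzidgagndin
3. b -> p, d -> t, g -> k, v -> f, z -> s / _ #: no change
surface: buzidgagndin

cell ASPECT=ri, VEL=vo, SUR=em, TOR=un:
underlying: eza-usit-ted-im-vik
1. f -> v, k -> g, s -> z, t -> d / _ Z: no change
2. f -> v, k -> g, p -> b, s -> z, t -> d / V _ V: fires at position(s) 5: ezauzittedimvik
3. b -> p, d -> t, g -> k, v -> f, z -> s / _ #: no change
surface: ezauzittedimvik


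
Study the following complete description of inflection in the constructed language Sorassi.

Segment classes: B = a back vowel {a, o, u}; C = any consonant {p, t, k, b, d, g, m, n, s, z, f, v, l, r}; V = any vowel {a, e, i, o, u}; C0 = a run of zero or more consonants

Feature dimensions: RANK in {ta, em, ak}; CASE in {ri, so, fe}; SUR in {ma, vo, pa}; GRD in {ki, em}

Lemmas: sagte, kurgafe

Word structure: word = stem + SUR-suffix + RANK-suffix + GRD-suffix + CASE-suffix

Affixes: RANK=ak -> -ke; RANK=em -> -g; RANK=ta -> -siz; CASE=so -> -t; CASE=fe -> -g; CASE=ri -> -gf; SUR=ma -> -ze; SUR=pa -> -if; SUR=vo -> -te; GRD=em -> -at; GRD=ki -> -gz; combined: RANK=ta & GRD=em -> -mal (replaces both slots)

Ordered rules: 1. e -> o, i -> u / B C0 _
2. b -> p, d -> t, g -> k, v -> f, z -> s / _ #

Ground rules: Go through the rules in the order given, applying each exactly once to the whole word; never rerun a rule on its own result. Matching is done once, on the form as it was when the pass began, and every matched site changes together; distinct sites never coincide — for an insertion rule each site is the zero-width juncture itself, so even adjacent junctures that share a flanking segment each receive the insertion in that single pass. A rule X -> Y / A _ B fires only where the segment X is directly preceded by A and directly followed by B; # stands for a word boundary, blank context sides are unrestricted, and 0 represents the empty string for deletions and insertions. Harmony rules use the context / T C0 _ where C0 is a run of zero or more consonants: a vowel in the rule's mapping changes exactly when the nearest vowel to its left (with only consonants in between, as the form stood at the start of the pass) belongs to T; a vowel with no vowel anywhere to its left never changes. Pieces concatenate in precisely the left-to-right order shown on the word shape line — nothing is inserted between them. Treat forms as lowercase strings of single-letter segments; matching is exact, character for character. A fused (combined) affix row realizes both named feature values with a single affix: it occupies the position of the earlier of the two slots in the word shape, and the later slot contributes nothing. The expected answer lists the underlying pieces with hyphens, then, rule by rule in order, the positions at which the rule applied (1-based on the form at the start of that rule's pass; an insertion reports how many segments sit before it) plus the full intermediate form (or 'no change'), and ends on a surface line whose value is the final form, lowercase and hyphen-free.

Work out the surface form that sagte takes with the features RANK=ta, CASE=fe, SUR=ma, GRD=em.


underlying: sagte-ze-mal-g
1. e -> o, i -> u / B C0 _: fires at position(s) 5: sagtozemalg
2. b -> p, d -> t, g -> k, v -> f, z -> s / _ #: fires at position(s) 11: sagtozemalk
surface: sagtozemalk


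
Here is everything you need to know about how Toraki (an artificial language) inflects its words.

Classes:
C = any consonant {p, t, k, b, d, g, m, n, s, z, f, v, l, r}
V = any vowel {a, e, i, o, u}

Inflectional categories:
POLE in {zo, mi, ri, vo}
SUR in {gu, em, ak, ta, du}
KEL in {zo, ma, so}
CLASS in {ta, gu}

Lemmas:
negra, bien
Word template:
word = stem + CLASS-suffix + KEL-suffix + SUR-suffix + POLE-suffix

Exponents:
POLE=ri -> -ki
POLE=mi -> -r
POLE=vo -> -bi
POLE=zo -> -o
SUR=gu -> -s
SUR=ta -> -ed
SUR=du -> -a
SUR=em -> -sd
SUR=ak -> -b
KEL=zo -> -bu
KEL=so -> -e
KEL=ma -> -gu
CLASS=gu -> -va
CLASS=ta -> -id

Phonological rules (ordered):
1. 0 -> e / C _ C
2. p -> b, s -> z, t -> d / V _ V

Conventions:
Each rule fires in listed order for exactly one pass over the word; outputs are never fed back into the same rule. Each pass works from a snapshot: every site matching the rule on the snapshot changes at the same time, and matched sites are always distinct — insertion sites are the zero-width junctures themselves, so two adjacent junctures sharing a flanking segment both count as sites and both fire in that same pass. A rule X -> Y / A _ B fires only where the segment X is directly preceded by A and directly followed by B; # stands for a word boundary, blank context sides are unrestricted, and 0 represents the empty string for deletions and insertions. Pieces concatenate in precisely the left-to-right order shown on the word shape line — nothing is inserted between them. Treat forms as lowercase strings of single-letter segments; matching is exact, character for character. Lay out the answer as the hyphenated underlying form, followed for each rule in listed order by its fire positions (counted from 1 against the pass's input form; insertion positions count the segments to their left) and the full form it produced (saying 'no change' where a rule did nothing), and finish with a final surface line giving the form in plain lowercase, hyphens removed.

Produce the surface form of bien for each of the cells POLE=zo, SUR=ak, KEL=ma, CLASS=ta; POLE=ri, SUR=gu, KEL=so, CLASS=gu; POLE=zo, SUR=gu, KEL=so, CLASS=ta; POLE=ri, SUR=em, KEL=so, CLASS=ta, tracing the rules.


cell POLE=zo, SUR=ak, KEL=ma, CLASS=ta:
underlying: bien-id-gu-b-o
1. 0 -> e / C _ C: inserts after position(s) 6: bienidegubo
2. p -> b, s -> z, t -> d / V _ V: no change
surface: bienidegubo

cell POLE=ri, SUR=gu, KEL=so, CLASS=gu:
underlying: bien-va-e-s-ki
1. 0 -> e / C _ C: inserts after position(s) 4, 8: bienevaeseki
2. p -> b, s -> z, t -> d / V _ V: fires at position(s) 9: bienevaezeki
surface: bienevaezeki

cell POLE=zo, SUR=gu, KEL=so, CLASS=ta:
underlying: bien-id-e-s-o
1. 0 -> e / C _ C: no change
2. p -> b, s -> z, t -> d / V _ V: fires at position(s) 8: bienidezo
surface: bienidezo

cell POLE=ri, SUR=em, KEL=so, CLASS=ta:
underlying: bien-id-e-sd-ki
1. 0 -> e / C _ C: inserts after position(s) 8, 9: bienidesedeki
2. p -> b, s -> z, t -> d / V _ V: fires at position(s) 8: bienidezedeki
surface: bienidezedeki
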